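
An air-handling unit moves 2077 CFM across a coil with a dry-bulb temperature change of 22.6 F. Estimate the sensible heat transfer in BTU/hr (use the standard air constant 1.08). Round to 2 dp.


Q = 1.08 * 2077 * 22.6 = 50695.42 BTU/hr

50695.42 BTU/hr


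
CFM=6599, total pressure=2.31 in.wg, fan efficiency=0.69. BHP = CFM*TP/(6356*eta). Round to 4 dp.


BHP = 6599 * 2.31 / (6356 * 0.69) = 3.4758 hp

3.4758 hp


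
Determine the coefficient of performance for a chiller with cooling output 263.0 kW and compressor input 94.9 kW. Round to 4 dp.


COP = 263.0 / 94.9 = 2.7713

2.7713


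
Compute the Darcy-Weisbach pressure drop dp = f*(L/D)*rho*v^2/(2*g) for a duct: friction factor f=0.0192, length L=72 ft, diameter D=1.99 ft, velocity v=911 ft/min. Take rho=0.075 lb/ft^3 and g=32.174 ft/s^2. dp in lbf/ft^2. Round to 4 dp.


v_fps = 911/60 = 15.1833 ft/s
dp = 0.0192*(72/1.99)*0.075*15.1833^2/(2*32.174) = 0.1867 lbf/ft^2

0.1867 lbf/ft^2


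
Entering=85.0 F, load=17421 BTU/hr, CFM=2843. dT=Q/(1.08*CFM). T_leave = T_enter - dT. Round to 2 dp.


dT = 17421/(1.08*2843) = 5.6738
T_leave = 85.0 - 5.6738 = 79.33 F

79.33 F


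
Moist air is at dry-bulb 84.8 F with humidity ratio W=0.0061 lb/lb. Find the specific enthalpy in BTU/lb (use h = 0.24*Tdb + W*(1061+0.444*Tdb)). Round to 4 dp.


h = 0.24*84.8 + 0.0061*(1061+0.444*84.8) = 27.0538 BTU/lb

27.0538 BTU/lb


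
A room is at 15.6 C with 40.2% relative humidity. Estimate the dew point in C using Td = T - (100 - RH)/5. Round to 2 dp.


Td = 15.6 - (100-40.2)/5 = 3.64 C

3.64 C


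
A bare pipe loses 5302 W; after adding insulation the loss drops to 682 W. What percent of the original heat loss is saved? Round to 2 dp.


Savings = ((5302-682)/5302)*100 = 87.14 %

87.14 %


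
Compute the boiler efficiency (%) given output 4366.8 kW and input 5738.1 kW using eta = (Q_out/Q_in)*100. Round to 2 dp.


eta = (4366.8/5738.1)*100 = 76.10 %

76.10 %


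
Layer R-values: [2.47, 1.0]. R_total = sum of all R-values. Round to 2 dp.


R_total = 2.47 + 1.0 = 3.47

3.47


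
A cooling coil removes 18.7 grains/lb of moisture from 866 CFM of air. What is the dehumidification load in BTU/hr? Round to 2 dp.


Q = 0.68 * 866 * 18.7 = 11012.06 BTU/hr

11012.06 BTU/hr


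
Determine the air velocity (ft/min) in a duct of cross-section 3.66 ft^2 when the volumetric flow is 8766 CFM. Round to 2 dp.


V = 8766 / 3.66 = 2395.08 ft/min

2395.08 ft/min


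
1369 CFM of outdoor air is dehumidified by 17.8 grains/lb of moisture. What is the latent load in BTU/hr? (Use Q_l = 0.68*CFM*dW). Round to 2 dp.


Q = 0.68 * 1369 * 17.8 = 16570.38 BTU/hr

16570.38 BTU/hr


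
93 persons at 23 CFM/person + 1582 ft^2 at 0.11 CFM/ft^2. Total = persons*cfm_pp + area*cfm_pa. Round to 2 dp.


Total = 93*23 + 1582*0.11 = 2313.02 CFM

2313.02 CFM


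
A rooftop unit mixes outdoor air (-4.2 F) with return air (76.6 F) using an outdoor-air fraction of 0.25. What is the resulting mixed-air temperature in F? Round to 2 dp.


T_mix = 0.25*(-4.2) + 0.75*76.6 = 56.40 F

56.40 F


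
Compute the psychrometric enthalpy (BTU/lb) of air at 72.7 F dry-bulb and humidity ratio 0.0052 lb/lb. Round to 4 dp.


h = 0.24*72.7 + 0.0052*(1061+0.444*72.7) = 23.1330 BTU/lb

23.1330 BTU/lb


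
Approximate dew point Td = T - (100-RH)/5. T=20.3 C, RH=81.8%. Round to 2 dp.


Td = 20.3 - (100-81.8)/5 = 16.66 C

16.66 C


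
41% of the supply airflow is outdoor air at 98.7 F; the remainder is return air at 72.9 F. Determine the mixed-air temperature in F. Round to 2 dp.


T_mix = 0.41*98.7 + 0.59*72.9 = 83.48 F

83.48 F


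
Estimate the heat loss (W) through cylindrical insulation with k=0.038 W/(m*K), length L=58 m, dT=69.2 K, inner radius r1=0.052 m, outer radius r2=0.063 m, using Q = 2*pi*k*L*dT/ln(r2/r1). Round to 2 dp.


Q = 2*pi*0.038*58*69.2/ln(0.063/0.052) = 4993.94 W

4993.94 W


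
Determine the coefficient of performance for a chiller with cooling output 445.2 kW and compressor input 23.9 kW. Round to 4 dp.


COP = 445.2 / 23.9 = 18.6276

18.6276


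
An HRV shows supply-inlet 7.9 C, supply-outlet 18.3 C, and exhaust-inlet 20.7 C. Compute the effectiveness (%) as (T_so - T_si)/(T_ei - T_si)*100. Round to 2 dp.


eff = (18.3-7.9)/(20.7-7.9)*100 = 81.25 %

81.25 %


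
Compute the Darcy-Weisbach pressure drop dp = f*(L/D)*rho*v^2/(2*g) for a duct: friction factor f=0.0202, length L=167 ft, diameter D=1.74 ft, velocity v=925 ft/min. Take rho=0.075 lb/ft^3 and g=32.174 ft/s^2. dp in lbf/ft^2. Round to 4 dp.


v_fps = 925/60 = 15.4167 ft/s
dp = 0.0202*(167/1.74)*0.075*15.4167^2/(2*32.174) = 0.5371 lbf/ft^2

0.5371 lbf/ft^2


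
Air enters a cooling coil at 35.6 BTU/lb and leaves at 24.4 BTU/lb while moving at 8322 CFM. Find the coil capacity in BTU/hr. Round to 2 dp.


Q = 4.5 * 8322 * (35.6 - 24.4) = 419428.80 BTU/hr

419428.80 BTU/hr


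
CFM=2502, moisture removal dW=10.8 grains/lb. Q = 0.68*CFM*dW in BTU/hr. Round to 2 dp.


Q = 0.68 * 2502 * 10.8 = 18374.69 BTU/hr

18374.69 BTU/hr


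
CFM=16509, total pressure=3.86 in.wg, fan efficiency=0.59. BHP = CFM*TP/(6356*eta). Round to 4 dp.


BHP = 16509 * 3.86 / (6356 * 0.59) = 16.9931 hp

16.9931 hp


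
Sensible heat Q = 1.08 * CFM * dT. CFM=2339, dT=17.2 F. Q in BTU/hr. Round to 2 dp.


Q = 1.08 * 2339 * 17.2 = 43449.26 BTU/hr

43449.26 BTU/hr


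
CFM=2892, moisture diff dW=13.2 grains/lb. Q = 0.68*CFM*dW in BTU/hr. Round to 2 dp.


Q = 0.68 * 2892 * 13.2 = 25958.59 BTU/hr

25958.59 BTU/hr


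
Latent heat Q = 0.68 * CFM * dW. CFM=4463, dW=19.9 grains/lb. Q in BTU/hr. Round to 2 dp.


Q = 0.68 * 4463 * 19.9 = 60393.32 BTU/hr

60393.32 BTU/hr


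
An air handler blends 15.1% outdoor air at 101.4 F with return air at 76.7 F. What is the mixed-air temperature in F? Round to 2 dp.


T_mix = 76.7 + (15.1/100)*(101.4-76.7) = 80.43 F

80.43 F


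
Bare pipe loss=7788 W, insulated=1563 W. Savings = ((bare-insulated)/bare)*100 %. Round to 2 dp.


Savings = ((7788-1563)/7788)*100 = 79.93 %

79.93 %


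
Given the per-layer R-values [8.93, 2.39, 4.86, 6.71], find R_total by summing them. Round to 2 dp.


R_total = 8.93 + 2.39 + 4.86 + 6.71 = 22.89

22.89


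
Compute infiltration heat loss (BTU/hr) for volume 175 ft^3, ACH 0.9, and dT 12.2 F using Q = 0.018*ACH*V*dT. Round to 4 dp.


Q = 0.018 * 0.9 * 175 * 12.2 = 34.5870 BTU/hr

34.5870 BTU/hr


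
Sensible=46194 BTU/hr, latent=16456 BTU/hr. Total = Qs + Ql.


Qt = 46194 + 16456 = 62650 BTU/hr

62650 BTU/hr


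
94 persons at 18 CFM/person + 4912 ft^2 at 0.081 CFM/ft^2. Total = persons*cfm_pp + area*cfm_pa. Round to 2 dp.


Total = 94*18 + 4912*0.081 = 2089.87 CFM

2089.87 CFM


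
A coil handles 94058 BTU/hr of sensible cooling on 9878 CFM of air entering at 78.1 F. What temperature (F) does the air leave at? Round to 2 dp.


dT = 94058/(1.08*9878) = 8.8166
T_leave = 78.1 - 8.8166 = 69.28 F

69.28 F


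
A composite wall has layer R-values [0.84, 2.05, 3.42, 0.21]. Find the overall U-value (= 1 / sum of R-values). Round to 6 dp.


R_total = 0.84 + 2.05 + 3.42 + 0.21 = 6.52
U = 1/6.52 = 0.153374

0.153374


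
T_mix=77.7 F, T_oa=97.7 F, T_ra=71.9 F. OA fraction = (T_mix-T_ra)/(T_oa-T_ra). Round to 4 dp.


frac = (77.7 - 71.9) / (97.7 - 71.9) = 0.2248

0.2248


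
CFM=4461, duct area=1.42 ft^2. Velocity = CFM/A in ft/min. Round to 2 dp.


V = 4461 / 1.42 = 3141.55 ft/min

3141.55 ft/min


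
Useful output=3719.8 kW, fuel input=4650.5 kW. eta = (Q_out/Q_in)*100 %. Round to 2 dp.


eta = (3719.8/4650.5)*100 = 79.99 %

79.99 %


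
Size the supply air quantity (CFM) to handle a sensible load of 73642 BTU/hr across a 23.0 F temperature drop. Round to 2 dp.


CFM = 73642 / (1.08 * 23.0) = 2964.65

2964.65 CFM


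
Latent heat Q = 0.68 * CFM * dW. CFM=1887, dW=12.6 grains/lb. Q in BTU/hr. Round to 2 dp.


Q = 0.68 * 1887 * 12.6 = 16167.82 BTU/hr

16167.82 BTU/hr


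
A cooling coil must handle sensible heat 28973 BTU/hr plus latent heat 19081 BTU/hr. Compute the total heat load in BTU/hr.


Qt = 28973 + 19081 = 48054 BTU/hr

48054 BTU/hr


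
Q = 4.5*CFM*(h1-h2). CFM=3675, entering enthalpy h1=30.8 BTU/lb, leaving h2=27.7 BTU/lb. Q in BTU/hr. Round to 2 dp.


Q = 4.5 * 3675 * (30.8 - 27.7) = 51266.25 BTU/hr

51266.25 BTU/hr


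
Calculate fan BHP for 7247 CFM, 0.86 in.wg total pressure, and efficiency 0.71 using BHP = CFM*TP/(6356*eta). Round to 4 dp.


BHP = 7247 * 0.86 / (6356 * 0.71) = 1.3811 hp

1.3811 hp


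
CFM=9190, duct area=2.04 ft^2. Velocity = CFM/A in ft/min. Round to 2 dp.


V = 9190 / 2.04 = 4504.90 ft/min

4504.90 ft/min


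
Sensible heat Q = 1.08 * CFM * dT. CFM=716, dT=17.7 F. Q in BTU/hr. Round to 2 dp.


Q = 1.08 * 716 * 17.7 = 13687.06 BTU/hr

13687.06 BTU/hr


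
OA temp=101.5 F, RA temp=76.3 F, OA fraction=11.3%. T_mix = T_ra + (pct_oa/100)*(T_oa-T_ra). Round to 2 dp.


T_mix = 76.3 + (11.3/100)*(101.5-76.3) = 79.15 F

79.15 F


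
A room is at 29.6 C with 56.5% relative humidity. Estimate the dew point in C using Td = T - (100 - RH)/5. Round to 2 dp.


Td = 29.6 - (100-56.5)/5 = 20.90 C

20.90 C


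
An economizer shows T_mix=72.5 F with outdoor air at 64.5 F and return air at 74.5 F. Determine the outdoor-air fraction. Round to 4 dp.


frac = (72.5 - 74.5) / (64.5 - 74.5) = 0.2000

0.2000


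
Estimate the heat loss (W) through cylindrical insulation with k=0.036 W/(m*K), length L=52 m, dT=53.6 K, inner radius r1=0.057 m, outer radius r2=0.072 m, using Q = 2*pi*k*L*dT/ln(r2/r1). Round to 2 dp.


Q = 2*pi*0.036*52*53.6/ln(0.072/0.057) = 2698.67 W

2698.67 W


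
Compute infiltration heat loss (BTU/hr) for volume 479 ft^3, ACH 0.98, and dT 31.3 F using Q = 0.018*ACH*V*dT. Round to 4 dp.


Q = 0.018 * 0.98 * 479 * 31.3 = 264.4712 BTU/hr

264.4712 BTU/hr


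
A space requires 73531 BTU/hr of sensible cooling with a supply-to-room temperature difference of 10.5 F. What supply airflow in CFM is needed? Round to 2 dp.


CFM = 73531 / (1.08 * 10.5) = 6484.22

6484.22 CFM


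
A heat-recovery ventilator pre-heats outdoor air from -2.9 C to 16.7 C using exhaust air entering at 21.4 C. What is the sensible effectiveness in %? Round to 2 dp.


eff = (16.7-(-2.9))/(21.4-(-2.9))*100 = 80.66 %

80.66 %


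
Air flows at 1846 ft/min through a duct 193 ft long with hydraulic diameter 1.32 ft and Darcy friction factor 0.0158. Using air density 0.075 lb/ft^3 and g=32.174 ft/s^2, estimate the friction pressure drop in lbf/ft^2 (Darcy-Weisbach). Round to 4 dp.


v_fps = 1846/60 = 30.7667 ft/s
dp = 0.0158*(193/1.32)*0.075*30.7667^2/(2*32.174) = 2.5488 lbf/ft^2

2.5488 lbf/ft^2


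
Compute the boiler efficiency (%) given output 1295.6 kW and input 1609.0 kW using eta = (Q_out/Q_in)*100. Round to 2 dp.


eta = (1295.6/1609.0)*100 = 80.52 %

80.52 %


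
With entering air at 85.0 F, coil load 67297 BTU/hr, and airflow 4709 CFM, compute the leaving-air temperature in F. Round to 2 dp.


dT = 67297/(1.08*4709) = 13.2325
T_leave = 85.0 - 13.2325 = 71.77 F

71.77 F


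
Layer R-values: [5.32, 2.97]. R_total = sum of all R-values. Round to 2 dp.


R_total = 5.32 + 2.97 = 8.29

8.29


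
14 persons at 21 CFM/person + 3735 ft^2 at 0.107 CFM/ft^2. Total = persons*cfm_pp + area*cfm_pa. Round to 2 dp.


Total = 14*21 + 3735*0.107 = 693.65 CFM

693.65 CFM


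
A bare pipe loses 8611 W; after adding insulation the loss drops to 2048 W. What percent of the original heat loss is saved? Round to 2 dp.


Savings = ((8611-2048)/8611)*100 = 76.22 %

76.22 %


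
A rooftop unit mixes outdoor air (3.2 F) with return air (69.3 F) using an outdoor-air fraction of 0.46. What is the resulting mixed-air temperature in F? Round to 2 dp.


T_mix = 0.46*3.2 + 0.54*69.3 = 38.89 F

38.89 F


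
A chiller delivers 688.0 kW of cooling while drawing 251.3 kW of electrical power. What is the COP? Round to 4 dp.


COP = 688.0 / 251.3 = 2.7378

2.7378


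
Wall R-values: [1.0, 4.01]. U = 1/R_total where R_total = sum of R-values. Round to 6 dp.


R_total = 1.0 + 4.01 = 5.01
U = 1/5.01 = 0.199601

0.199601


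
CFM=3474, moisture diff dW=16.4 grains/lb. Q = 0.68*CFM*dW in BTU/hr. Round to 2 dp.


Q = 0.68 * 3474 * 16.4 = 38742.05 BTU/hr

38742.05 BTU/hr


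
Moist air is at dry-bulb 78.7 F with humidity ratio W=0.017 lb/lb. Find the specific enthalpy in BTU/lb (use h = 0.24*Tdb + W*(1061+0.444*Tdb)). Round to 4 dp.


h = 0.24*78.7 + 0.017*(1061+0.444*78.7) = 37.5190 BTU/lb

37.5190 BTU/lb


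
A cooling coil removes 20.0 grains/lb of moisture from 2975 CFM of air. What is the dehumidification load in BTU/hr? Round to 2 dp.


Q = 0.68 * 2975 * 20.0 = 40460.00 BTU/hr

40460.00 BTU/hr


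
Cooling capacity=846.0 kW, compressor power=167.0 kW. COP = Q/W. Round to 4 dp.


COP = 846.0 / 167.0 = 5.0659

5.0659


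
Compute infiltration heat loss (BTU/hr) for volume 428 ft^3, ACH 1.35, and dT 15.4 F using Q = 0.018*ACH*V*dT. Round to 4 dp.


Q = 0.018 * 1.35 * 428 * 15.4 = 160.1662 BTU/hr

160.1662 BTU/hr


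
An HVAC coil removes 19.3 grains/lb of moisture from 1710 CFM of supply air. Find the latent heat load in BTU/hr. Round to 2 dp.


Q = 0.68 * 1710 * 19.3 = 22442.04 BTU/hr

22442.04 BTU/hr


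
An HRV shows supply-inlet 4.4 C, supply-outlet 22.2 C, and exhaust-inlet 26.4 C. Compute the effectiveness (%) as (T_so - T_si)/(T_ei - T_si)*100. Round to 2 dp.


eff = (22.2-4.4)/(26.4-4.4)*100 = 80.91 %

80.91 %


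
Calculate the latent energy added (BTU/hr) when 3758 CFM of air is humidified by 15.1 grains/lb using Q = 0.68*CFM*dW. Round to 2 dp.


Q = 0.68 * 3758 * 15.1 = 38587.14 BTU/hr

38587.14 BTU/hr


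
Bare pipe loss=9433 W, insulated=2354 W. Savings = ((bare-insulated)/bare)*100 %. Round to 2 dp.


Savings = ((9433-2354)/9433)*100 = 75.05 %

75.05 %


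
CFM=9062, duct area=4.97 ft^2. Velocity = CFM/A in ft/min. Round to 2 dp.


V = 9062 / 4.97 = 1823.34 ft/min

1823.34 ft/min


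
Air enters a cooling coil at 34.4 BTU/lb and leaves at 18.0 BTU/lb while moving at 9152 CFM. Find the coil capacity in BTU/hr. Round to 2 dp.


Q = 4.5 * 9152 * (34.4 - 18.0) = 675417.60 BTU/hr

675417.60 BTU/hr


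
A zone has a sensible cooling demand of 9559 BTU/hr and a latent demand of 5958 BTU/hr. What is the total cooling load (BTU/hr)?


Qt = 9559 + 5958 = 15517 BTU/hr

15517 BTU/hr


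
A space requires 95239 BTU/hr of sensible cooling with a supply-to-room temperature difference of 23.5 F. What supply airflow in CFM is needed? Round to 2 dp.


CFM = 95239 / (1.08 * 23.5) = 3752.52

3752.52 CFM


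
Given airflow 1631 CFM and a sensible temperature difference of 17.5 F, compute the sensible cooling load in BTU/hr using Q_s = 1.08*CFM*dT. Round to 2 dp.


Q = 1.08 * 1631 * 17.5 = 30825.90 BTU/hr

30825.90 BTU/hr


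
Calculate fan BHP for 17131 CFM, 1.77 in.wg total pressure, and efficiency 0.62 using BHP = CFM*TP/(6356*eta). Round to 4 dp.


BHP = 17131 * 1.77 / (6356 * 0.62) = 7.6945 hp

7.6945 hp


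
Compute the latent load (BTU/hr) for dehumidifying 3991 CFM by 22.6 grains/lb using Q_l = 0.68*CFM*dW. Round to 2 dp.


Q = 0.68 * 3991 * 22.6 = 61333.69 BTU/hr

61333.69 BTU/hr


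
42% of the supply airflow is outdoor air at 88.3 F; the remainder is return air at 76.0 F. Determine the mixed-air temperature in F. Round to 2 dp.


T_mix = 0.42*88.3 + 0.58*76.0 = 81.17 F

81.17 F


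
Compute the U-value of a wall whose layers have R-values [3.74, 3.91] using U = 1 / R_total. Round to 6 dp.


R_total = 3.74 + 3.91 = 7.65
U = 1/7.65 = 0.130719

0.130719


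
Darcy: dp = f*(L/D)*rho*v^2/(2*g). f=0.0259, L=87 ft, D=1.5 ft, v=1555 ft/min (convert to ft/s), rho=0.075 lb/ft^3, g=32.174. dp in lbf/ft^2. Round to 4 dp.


v_fps = 1555/60 = 25.9167 ft/s
dp = 0.0259*(87/1.5)*0.075*25.9167^2/(2*32.174) = 1.1760 lbf/ft^2

1.1760 lbf/ft^2


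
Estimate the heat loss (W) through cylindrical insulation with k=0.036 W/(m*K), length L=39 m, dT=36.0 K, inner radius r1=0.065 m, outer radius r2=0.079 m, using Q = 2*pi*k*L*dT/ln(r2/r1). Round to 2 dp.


Q = 2*pi*0.036*39*36.0/ln(0.079/0.065) = 1628.10 W

1628.10 W


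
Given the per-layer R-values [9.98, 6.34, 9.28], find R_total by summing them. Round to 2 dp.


R_total = 9.98 + 6.34 + 9.28 = 25.60

25.60


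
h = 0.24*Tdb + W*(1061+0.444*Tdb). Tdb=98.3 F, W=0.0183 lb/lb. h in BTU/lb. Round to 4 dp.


h = 0.24*98.3 + 0.0183*(1061+0.444*98.3) = 43.8070 BTU/lb

43.8070 BTU/lb


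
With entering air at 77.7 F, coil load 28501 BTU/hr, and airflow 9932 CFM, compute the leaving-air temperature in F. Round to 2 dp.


dT = 28501/(1.08*9932) = 2.6570
T_leave = 77.7 - 2.6570 = 75.04 F

75.04 F


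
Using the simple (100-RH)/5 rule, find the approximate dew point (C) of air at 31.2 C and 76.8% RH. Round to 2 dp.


Td = 31.2 - (100-76.8)/5 = 26.56 C

26.56 C


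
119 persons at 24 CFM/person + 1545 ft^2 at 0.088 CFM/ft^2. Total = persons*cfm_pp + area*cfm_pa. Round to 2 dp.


Total = 119*24 + 1545*0.088 = 2991.96 CFM

2991.96 CFM


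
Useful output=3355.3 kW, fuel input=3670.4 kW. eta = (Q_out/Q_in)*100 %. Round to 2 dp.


eta = (3355.3/3670.4)*100 = 91.42 %

91.42 %


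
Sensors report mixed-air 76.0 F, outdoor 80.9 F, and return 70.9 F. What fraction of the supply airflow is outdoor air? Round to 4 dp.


frac = (76.0 - 70.9) / (80.9 - 70.9) = 0.5100

0.5100


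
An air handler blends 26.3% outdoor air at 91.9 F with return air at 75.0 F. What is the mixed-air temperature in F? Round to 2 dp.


T_mix = 75.0 + (26.3/100)*(91.9-75.0) = 79.44 F

79.44 F


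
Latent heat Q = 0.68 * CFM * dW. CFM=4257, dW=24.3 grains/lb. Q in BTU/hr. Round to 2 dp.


Q = 0.68 * 4257 * 24.3 = 70342.67 BTU/hr

70342.67 BTU/hr


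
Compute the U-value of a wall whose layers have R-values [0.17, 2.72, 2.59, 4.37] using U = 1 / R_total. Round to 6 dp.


R_total = 0.17 + 2.72 + 2.59 + 4.37 = 9.85
U = 1/9.85 = 0.101523

0.101523


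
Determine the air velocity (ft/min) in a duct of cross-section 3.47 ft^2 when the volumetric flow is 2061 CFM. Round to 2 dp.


V = 2061 / 3.47 = 593.95 ft/min

593.95 ft/min


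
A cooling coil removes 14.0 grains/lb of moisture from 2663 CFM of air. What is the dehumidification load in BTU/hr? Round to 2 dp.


Q = 0.68 * 2663 * 14.0 = 25351.76 BTU/hr

25351.76 BTU/hr


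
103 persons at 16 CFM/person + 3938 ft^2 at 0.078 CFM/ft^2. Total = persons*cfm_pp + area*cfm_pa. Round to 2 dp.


Total = 103*16 + 3938*0.078 = 1955.16 CFM

1955.16 CFM


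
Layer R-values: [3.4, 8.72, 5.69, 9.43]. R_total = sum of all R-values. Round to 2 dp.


R_total = 3.4 + 8.72 + 5.69 + 9.43 = 27.24

27.24


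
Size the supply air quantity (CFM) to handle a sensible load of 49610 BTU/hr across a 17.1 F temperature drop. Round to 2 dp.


CFM = 49610 / (1.08 * 17.1) = 2686.27

2686.27 CFM


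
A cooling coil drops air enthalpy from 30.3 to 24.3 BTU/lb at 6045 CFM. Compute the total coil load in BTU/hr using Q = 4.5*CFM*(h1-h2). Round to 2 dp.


Q = 4.5 * 6045 * (30.3 - 24.3) = 163215.00 BTU/hr

163215.00 BTU/hr


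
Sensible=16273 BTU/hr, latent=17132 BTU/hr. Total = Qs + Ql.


Qt = 16273 + 17132 = 33405 BTU/hr

33405 BTU/hr


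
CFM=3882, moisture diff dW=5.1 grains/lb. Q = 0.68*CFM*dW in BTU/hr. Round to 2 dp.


Q = 0.68 * 3882 * 5.1 = 13462.78 BTU/hr

13462.78 BTU/hr


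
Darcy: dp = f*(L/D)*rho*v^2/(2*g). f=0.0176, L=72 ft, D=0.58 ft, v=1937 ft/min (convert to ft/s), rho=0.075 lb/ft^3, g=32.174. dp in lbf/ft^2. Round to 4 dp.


v_fps = 1937/60 = 32.2833 ft/s
dp = 0.0176*(72/0.58)*0.075*32.2833^2/(2*32.174) = 2.6540 lbf/ft^2

2.6540 lbf/ft^2


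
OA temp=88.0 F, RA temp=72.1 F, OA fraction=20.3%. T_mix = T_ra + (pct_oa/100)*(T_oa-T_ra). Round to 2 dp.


T_mix = 72.1 + (20.3/100)*(88.0-72.1) = 75.33 F

75.33 F


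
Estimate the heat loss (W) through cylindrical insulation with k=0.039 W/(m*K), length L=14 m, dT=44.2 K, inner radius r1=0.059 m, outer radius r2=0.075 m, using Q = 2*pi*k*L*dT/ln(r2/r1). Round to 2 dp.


Q = 2*pi*0.039*14*44.2/ln(0.075/0.059) = 631.94 W

631.94 W


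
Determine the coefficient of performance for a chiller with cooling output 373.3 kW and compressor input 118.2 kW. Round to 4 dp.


COP = 373.3 / 118.2 = 3.1582

3.1582


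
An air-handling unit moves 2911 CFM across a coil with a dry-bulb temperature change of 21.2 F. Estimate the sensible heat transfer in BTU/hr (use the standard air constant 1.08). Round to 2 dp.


Q = 1.08 * 2911 * 21.2 = 66650.26 BTU/hr

66650.26 BTU/hr


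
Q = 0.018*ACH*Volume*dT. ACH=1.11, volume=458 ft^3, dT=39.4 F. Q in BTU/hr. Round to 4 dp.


Q = 0.018 * 1.11 * 458 * 39.4 = 360.5431 BTU/hr

360.5431 BTU/hr


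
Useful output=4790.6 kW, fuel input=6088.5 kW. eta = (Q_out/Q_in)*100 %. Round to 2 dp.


eta = (4790.6/6088.5)*100 = 78.68 %

78.68 %


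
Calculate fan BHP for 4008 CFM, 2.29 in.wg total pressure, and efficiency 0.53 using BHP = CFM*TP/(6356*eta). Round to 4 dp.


BHP = 4008 * 2.29 / (6356 * 0.53) = 2.7246 hp

2.7246 hp


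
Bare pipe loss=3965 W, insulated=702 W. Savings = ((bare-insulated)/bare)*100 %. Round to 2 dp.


Savings = ((3965-702)/3965)*100 = 82.30 %

82.30 %


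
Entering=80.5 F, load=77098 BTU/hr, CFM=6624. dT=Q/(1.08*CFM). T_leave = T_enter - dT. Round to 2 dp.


dT = 77098/(1.08*6624) = 10.7770
T_leave = 80.5 - 10.7770 = 69.72 F

69.72 F


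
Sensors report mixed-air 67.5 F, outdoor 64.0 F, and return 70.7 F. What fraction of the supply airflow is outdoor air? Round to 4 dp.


frac = (67.5 - 70.7) / (64.0 - 70.7) = 0.4776

0.4776


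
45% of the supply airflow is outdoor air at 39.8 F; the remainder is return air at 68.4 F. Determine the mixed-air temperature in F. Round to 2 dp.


T_mix = 0.45*39.8 + 0.55*68.4 = 55.53 F

55.53 F


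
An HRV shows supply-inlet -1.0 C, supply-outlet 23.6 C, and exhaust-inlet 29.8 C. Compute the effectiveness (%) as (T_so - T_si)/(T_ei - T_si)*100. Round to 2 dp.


eff = (23.6-(-1.0))/(29.8-(-1.0))*100 = 79.87 %

79.87 %


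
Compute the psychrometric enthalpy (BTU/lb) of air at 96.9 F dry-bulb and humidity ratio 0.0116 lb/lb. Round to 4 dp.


h = 0.24*96.9 + 0.0116*(1061+0.444*96.9) = 36.0627 BTU/lb

36.0627 BTU/lb


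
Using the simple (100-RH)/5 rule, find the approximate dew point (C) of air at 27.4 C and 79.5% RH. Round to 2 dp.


Td = 27.4 - (100-79.5)/5 = 23.30 C

23.30 C


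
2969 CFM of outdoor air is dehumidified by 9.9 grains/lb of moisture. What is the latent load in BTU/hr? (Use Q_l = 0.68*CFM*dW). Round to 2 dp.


Q = 0.68 * 2969 * 9.9 = 19987.31 BTU/hr

19987.31 BTU/hr


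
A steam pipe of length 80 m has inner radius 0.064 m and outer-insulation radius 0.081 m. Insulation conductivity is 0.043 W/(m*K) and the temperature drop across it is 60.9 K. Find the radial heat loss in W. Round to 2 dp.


Q = 2*pi*0.043*80*60.9/ln(0.081/0.064) = 5587.83 W

5587.83 W


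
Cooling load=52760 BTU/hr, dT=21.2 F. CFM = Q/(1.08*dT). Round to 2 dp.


CFM = 52760 / (1.08 * 21.2) = 2304.33

2304.33 CFM


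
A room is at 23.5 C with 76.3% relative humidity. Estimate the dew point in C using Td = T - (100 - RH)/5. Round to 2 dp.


Td = 23.5 - (100-76.3)/5 = 18.76 C

18.76 C


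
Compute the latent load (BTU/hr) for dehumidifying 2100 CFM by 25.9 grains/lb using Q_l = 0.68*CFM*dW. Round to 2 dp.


Q = 0.68 * 2100 * 25.9 = 36985.20 BTU/hr

36985.20 BTU/hr


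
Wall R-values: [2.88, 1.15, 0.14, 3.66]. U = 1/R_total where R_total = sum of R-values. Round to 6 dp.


R_total = 2.88 + 1.15 + 0.14 + 3.66 = 7.83
U = 1/7.83 = 0.127714

0.127714


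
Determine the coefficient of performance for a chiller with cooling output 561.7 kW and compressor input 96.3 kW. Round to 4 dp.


COP = 561.7 / 96.3 = 5.8328

5.8328


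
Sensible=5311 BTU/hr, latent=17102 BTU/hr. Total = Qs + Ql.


Qt = 5311 + 17102 = 22413 BTU/hr

22413 BTU/hr


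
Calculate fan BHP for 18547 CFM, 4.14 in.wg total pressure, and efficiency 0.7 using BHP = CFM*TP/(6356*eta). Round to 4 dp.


BHP = 18547 * 4.14 / (6356 * 0.7) = 17.2581 hp

17.2581 hp


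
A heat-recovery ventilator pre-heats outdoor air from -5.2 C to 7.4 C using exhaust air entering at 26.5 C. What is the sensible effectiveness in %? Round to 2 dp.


eff = (7.4-(-5.2))/(26.5-(-5.2))*100 = 39.75 %

39.75 %


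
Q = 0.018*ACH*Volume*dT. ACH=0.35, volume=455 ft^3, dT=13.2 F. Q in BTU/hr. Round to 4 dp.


Q = 0.018 * 0.35 * 455 * 13.2 = 37.8378 BTU/hr

37.8378 BTU/hr


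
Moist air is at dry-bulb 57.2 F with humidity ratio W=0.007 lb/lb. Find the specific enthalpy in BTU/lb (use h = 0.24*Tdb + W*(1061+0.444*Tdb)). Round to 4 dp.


h = 0.24*57.2 + 0.007*(1061+0.444*57.2) = 21.3328 BTU/lb

21.3328 BTU/lb


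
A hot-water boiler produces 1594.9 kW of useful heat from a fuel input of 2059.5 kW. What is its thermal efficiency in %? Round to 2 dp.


eta = (1594.9/2059.5)*100 = 77.44 %

77.44 %


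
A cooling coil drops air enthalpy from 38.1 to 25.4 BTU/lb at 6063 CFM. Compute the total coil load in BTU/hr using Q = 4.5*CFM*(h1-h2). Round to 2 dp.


Q = 4.5 * 6063 * (38.1 - 25.4) = 346500.45 BTU/hr

346500.45 BTU/hr


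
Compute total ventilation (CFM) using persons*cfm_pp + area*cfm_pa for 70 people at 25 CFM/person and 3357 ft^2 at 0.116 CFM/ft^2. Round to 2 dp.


Total = 70*25 + 3357*0.116 = 2139.41 CFM

2139.41 CFM


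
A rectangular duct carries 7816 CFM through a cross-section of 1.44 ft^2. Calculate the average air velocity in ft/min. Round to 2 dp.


V = 7816 / 1.44 = 5427.78 ft/min

5427.78 ft/min


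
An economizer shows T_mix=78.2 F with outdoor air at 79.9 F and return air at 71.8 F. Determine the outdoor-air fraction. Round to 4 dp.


frac = (78.2 - 71.8) / (79.9 - 71.8) = 0.7901

0.7901


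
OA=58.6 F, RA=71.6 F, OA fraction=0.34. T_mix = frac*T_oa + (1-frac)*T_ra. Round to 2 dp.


T_mix = 0.34*58.6 + 0.66*71.6 = 67.18 F

67.18 F


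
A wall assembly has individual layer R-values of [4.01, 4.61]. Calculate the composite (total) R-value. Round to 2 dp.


R_total = 4.01 + 4.61 = 8.62

8.62


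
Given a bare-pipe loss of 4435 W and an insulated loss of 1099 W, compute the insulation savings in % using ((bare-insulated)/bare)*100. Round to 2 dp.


Savings = ((4435-1099)/4435)*100 = 75.22 %

75.22 %


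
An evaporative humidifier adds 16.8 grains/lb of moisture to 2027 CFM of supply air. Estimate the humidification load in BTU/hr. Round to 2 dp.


Q = 0.68 * 2027 * 16.8 = 23156.45 BTU/hr

23156.45 BTU/hr


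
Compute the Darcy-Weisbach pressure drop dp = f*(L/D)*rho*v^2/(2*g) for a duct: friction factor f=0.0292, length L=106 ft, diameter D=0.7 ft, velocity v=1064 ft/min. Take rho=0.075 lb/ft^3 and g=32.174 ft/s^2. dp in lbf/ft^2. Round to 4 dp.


v_fps = 1064/60 = 17.7333 ft/s
dp = 0.0292*(106/0.7)*0.075*17.7333^2/(2*32.174) = 1.6207 lbf/ft^2

1.6207 lbf/ft^2


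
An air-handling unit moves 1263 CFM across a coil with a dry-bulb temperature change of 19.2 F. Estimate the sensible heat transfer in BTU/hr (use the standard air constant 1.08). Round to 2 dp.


Q = 1.08 * 1263 * 19.2 = 26189.57 BTU/hr

26189.57 BTU/hr


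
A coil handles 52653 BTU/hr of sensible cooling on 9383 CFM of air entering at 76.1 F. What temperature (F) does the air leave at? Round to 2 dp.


dT = 52653/(1.08*9383) = 5.1959
T_leave = 76.1 - 5.1959 = 70.90 F

70.90 F


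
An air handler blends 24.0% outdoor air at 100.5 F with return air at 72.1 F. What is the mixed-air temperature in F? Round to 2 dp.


T_mix = 72.1 + (24.0/100)*(100.5-72.1) = 78.92 F

78.92 F


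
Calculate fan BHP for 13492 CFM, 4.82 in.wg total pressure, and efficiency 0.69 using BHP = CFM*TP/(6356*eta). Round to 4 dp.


BHP = 13492 * 4.82 / (6356 * 0.69) = 14.8283 hp

14.8283 hp


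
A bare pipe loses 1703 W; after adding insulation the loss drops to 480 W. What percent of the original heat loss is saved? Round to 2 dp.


Savings = ((1703-480)/1703)*100 = 71.81 %

71.81 %


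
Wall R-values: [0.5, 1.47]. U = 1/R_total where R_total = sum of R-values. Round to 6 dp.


R_total = 0.5 + 1.47 = 1.97
U = 1/1.97 = 0.507614

0.507614


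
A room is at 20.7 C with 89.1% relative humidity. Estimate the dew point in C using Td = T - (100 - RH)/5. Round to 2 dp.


Td = 20.7 - (100-89.1)/5 = 18.52 C

18.52 C


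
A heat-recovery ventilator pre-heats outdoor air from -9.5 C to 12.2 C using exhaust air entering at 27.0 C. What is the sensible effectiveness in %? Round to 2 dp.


eff = (12.2-(-9.5))/(27.0-(-9.5))*100 = 59.45 %

59.45 %


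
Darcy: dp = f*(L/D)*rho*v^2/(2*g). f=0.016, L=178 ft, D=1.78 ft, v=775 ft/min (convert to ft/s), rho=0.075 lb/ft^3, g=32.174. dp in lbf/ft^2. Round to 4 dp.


v_fps = 775/60 = 12.9167 ft/s
dp = 0.016*(178/1.78)*0.075*12.9167^2/(2*32.174) = 0.3111 lbf/ft^2

0.3111 lbf/ft^2


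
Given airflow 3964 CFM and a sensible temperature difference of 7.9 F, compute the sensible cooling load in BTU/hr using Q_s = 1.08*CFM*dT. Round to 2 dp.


Q = 1.08 * 3964 * 7.9 = 33820.85 BTU/hr

33820.85 BTU/hr


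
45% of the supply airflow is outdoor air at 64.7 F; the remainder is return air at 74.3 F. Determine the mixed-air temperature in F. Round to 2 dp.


T_mix = 0.45*64.7 + 0.55*74.3 = 69.98 F

69.98 F


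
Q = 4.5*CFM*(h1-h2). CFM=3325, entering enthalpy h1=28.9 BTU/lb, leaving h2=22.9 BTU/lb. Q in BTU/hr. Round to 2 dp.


Q = 4.5 * 3325 * (28.9 - 22.9) = 89775.00 BTU/hr

89775.00 BTU/hr


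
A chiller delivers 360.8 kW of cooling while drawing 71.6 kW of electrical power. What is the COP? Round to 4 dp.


COP = 360.8 / 71.6 = 5.0391

5.0391


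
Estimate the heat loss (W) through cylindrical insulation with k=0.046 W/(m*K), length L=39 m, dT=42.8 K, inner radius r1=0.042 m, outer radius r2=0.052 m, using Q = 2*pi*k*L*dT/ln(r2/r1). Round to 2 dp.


Q = 2*pi*0.046*39*42.8/ln(0.052/0.042) = 2258.90 W

2258.90 W


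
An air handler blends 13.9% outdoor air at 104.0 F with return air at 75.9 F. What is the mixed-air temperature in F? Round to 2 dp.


T_mix = 75.9 + (13.9/100)*(104.0-75.9) = 79.81 F

79.81 F


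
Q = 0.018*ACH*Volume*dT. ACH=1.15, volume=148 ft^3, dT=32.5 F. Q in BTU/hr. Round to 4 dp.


Q = 0.018 * 1.15 * 148 * 32.5 = 99.5670 BTU/hr

99.5670 BTU/hr


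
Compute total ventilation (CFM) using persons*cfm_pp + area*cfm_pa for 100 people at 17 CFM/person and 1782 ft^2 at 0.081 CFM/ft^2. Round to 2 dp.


Total = 100*17 + 1782*0.081 = 1844.34 CFM

1844.34 CFM


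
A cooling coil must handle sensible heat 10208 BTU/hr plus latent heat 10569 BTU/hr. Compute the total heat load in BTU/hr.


Qt = 10208 + 10569 = 20777 BTU/hr

20777 BTU/hr


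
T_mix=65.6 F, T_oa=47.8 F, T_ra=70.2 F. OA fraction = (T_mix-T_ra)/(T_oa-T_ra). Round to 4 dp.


frac = (65.6 - 70.2) / (47.8 - 70.2) = 0.2054

0.2054


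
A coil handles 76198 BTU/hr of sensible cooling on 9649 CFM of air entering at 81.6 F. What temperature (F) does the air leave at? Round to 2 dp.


dT = 76198/(1.08*9649) = 7.3120
T_leave = 81.6 - 7.3120 = 74.29 F

74.29 F


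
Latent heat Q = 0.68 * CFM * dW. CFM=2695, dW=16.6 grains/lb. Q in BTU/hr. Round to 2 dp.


Q = 0.68 * 2695 * 16.6 = 30421.16 BTU/hr

30421.16 BTU/hr


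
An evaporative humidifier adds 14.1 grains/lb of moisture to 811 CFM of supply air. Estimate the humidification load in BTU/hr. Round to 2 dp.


Q = 0.68 * 811 * 14.1 = 7775.87 BTU/hr

7775.87 BTU/hr


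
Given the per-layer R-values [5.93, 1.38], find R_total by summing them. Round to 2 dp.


R_total = 5.93 + 1.38 = 7.31

7.31


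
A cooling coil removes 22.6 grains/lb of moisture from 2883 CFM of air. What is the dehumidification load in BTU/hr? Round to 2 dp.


Q = 0.68 * 2883 * 22.6 = 44305.94 BTU/hr

44305.94 BTU/hr


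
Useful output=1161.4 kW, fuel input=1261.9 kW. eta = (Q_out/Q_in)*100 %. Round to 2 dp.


eta = (1161.4/1261.9)*100 = 92.04 %

92.04 %


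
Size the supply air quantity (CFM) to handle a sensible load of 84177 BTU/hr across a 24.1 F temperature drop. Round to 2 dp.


CFM = 84177 / (1.08 * 24.1) = 3234.09

3234.09 CFM


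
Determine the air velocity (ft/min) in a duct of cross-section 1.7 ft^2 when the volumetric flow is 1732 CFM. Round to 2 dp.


V = 1732 / 1.7 = 1018.82 ft/min

1018.82 ft/min


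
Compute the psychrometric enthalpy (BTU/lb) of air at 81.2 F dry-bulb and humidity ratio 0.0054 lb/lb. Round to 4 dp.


h = 0.24*81.2 + 0.0054*(1061+0.444*81.2) = 25.4121 BTU/lb

25.4121 BTU/lb


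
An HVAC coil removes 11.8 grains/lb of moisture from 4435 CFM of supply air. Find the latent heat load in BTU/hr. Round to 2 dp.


Q = 0.68 * 4435 * 11.8 = 35586.44 BTU/hr

35586.44 BTU/hr


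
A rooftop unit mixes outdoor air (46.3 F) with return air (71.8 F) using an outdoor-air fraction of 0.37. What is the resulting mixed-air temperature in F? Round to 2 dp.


T_mix = 0.37*46.3 + 0.63*71.8 = 62.37 F

62.37 F


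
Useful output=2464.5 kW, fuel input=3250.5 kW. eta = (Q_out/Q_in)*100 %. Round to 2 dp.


eta = (2464.5/3250.5)*100 = 75.82 %

75.82 %


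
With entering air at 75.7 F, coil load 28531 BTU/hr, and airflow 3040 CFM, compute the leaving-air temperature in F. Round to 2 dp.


dT = 28531/(1.08*3040) = 8.6900
T_leave = 75.7 - 8.6900 = 67.01 F

67.01 F


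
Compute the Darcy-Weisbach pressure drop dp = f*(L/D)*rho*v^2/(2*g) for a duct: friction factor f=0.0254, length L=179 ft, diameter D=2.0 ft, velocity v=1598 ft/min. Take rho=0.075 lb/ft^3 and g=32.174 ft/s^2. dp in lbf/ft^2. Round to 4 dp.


v_fps = 1598/60 = 26.6333 ft/s
dp = 0.0254*(179/2.0)*0.075*26.6333^2/(2*32.174) = 1.8795 lbf/ft^2

1.8795 lbf/ft^2


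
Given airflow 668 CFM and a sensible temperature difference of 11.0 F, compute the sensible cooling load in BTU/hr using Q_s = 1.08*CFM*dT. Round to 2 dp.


Q = 1.08 * 668 * 11.0 = 7935.84 BTU/hr

7935.84 BTU/hr


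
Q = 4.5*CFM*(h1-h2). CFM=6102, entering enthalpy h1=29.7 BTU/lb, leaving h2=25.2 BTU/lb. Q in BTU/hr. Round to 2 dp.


Q = 4.5 * 6102 * (29.7 - 25.2) = 123565.50 BTU/hr

123565.50 BTU/hr


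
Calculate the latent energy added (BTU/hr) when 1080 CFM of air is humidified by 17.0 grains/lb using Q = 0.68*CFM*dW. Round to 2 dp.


Q = 0.68 * 1080 * 17.0 = 12484.80 BTU/hr

12484.80 BTU/hr


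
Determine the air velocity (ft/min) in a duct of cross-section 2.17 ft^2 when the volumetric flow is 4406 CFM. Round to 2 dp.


V = 4406 / 2.17 = 2030.41 ft/min

2030.41 ft/min


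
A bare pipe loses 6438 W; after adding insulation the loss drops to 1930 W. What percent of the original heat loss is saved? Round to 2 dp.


Savings = ((6438-1930)/6438)*100 = 70.02 %

70.02 %


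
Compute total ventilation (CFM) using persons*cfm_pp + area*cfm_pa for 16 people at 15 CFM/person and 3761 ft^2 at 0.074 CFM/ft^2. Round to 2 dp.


Total = 16*15 + 3761*0.074 = 518.31 CFM

518.31 CFM


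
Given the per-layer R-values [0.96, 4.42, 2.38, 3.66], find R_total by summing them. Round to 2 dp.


R_total = 0.96 + 4.42 + 2.38 + 3.66 = 11.42

11.42


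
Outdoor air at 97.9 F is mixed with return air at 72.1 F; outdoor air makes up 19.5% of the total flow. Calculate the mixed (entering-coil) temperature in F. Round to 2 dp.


T_mix = 72.1 + (19.5/100)*(97.9-72.1) = 77.13 F

77.13 F


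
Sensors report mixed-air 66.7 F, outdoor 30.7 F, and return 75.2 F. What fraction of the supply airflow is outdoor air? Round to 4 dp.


frac = (66.7 - 75.2) / (30.7 - 75.2) = 0.1910

0.1910


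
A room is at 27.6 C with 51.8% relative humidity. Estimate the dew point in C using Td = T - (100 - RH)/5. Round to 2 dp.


Td = 27.6 - (100-51.8)/5 = 17.96 C

17.96 C


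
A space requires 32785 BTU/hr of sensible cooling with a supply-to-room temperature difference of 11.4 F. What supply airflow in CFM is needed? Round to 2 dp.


CFM = 32785 / (1.08 * 11.4) = 2662.85

2662.85 CFM


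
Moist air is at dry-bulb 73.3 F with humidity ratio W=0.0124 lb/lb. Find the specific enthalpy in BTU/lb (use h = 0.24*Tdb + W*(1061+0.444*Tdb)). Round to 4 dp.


h = 0.24*73.3 + 0.0124*(1061+0.444*73.3) = 31.1520 BTU/lb

31.1520 BTU/lb


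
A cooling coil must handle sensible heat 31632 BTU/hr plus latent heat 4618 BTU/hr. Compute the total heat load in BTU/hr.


Qt = 31632 + 4618 = 36250 BTU/hr

36250 BTU/hr


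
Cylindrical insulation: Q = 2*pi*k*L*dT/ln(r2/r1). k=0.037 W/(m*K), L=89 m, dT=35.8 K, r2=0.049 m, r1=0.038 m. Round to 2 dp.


Q = 2*pi*0.037*89*35.8/ln(0.049/0.038) = 2913.54 W

2913.54 W


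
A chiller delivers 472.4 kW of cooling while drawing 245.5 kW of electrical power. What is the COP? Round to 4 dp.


COP = 472.4 / 245.5 = 1.9242

1.9242


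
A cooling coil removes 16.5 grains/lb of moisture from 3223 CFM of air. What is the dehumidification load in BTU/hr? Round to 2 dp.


Q = 0.68 * 3223 * 16.5 = 36162.06 BTU/hr

36162.06 BTU/hr


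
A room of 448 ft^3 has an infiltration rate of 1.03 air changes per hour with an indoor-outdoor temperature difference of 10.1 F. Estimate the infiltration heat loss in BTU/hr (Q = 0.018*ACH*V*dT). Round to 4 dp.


Q = 0.018 * 1.03 * 448 * 10.1 = 83.8898 BTU/hr

83.8898 BTU/hr


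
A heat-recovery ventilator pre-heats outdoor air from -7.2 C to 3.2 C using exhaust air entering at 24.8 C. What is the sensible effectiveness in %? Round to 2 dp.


eff = (3.2-(-7.2))/(24.8-(-7.2))*100 = 32.50 %

32.50 %


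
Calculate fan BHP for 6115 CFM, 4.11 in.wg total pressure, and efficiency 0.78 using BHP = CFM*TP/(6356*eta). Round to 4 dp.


BHP = 6115 * 4.11 / (6356 * 0.78) = 5.0694 hp

5.0694 hp


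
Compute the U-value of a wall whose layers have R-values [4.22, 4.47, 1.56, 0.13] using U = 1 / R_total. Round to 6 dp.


R_total = 4.22 + 4.47 + 1.56 + 0.13 = 10.38
U = 1/10.38 = 0.096339

0.096339


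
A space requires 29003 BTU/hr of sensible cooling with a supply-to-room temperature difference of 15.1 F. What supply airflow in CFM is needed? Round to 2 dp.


CFM = 29003 / (1.08 * 15.1) = 1778.45

1778.45 CFM


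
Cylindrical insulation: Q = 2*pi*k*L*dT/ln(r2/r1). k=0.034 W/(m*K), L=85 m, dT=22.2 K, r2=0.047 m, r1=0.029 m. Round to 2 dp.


Q = 2*pi*0.034*85*22.2/ln(0.047/0.029) = 834.87 W

834.87 W


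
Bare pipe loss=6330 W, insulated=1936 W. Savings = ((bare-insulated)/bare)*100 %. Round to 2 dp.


Savings = ((6330-1936)/6330)*100 = 69.42 %

69.42 %


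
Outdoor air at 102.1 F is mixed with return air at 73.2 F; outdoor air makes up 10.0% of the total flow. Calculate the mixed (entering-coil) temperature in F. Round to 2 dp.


T_mix = 73.2 + (10.0/100)*(102.1-73.2) = 76.09 F

76.09 F


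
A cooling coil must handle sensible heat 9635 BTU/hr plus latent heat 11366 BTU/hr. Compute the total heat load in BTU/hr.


Qt = 9635 + 11366 = 21001 BTU/hr

21001 BTU/hr


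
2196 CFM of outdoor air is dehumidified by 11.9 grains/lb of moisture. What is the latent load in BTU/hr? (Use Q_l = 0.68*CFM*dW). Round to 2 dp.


Q = 0.68 * 2196 * 11.9 = 17770.03 BTU/hr

17770.03 BTU/hr


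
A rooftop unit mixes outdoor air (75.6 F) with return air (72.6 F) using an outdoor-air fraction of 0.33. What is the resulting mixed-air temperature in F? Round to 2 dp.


T_mix = 0.33*75.6 + 0.67*72.6 = 73.59 F

73.59 F


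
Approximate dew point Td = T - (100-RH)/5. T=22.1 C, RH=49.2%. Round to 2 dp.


Td = 22.1 - (100-49.2)/5 = 11.94 C

11.94 C
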